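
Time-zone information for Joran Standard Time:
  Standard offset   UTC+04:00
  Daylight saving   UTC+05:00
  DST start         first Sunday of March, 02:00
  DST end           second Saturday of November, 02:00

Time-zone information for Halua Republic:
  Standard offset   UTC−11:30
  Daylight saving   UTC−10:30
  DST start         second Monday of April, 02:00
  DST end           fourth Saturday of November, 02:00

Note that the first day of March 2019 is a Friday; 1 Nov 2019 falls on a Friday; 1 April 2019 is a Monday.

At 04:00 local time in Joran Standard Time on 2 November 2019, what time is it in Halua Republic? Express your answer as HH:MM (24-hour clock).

1 March 2019 is a Friday, so the first Sunday is March 3.
1 November 2019 is a Friday, so the first Saturday is November 2 and the second is November 9.
Daylight saving runs 3 March – 9 November; 2 November 2019 is inside that window, so Joran Standard Time is at UTC+05:00.
04:00 Joran Standard Time − 5h = 23:00 UTC (rolling into the previous day, 1 November 2019).
1 April 2019 is a Monday, so the first Monday is April 1 and the second is April 8.
1 November 2019 is a Friday, so the first Saturday is November 2 and the fourth is November 23.
At the standard offset (UTC−11:30), 23:00 UTC − 11h30m = 11:30 Halua Republic standard time.
The standard-time date in Halua Republic, 1 November 2019, lies within the daylight-saving period (8 April – 23 November), so Halua Republic is on daylight time, UTC−10:30.
23:00 UTC − 10h30m = 12:30 Halua Republic.

12:30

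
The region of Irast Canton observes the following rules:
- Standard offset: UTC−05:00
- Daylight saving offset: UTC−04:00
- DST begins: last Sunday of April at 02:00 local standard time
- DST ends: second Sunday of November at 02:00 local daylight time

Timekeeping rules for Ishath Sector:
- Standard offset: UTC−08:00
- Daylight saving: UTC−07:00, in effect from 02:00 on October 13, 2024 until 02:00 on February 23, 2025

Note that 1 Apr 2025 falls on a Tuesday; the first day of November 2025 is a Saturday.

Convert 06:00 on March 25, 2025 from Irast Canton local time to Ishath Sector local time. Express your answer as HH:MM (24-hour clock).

1 April 2025 is a Tuesday, so Sundays fall on 6, 13, 20, 27; the last is April 27.
1 November 2025 is a Saturday, so the first Sunday is November 2 and the second is November 9.
March 25, 2025 is outside the daylight-saving period (27 April – 9 November), so Irast Canton is on standard time, UTC−05:00.
06:00 Irast Canton + 5h = 11:00 UTC.
At the standard offset (UTC−08:00), 11:00 UTC − 8h = 03:00 Ishath Sector standard time.
Daylight saving runs 13 October 2024 – 23 February 2025; the standard-time date in Ishath Sector, March 25, 2025, is outside that window, so Ishath Sector is on standard time at UTC−08:00.
11:00 UTC − 8h = 03:00 Ishath Sector.

03:00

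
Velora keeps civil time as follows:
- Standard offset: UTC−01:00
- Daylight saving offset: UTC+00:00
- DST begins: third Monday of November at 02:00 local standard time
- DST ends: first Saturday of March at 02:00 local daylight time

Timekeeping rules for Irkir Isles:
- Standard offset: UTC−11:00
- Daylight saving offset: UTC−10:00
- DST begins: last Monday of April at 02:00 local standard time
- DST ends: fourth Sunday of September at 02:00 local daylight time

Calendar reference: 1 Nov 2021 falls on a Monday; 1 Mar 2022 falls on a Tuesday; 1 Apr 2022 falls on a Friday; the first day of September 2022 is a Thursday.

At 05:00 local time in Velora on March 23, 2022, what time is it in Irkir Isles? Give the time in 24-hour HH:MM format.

1 November 2021 is a Monday, so the first Monday is November 1 and the third is November 15.
1 March 2022 is a Tuesday, so the first Saturday is March 5.
Daylight saving runs 15 November 2021 – 5 March 2022; March 23, 2022 is outside that window, so Velora is on standard time at UTC−01:00.
05:00 Velora + 1h = 06:00 UTC.
1 April 2022 is a Friday, so Mondays fall on 4, 11, 18, 25; the last is April 25.
1 September 2022 is a Thursday, so the first Sunday is September 4 and the fourth is September 25.
At the standard offset (UTC−11:00), 06:00 UTC − 11h = 19:00 Irkir Isles standard time (rolling into the previous day, 22 March 2022).
The standard-time date in Irkir Isles, March 22, 2022, does not fall between 25 April and 25 September, so daylight saving is not in effect and Irkir Isles is at UTC−11:00.
06:00 UTC − 11h = 19:00 Irkir Isles (rolling into the previous day, 22 March 2022).

19:00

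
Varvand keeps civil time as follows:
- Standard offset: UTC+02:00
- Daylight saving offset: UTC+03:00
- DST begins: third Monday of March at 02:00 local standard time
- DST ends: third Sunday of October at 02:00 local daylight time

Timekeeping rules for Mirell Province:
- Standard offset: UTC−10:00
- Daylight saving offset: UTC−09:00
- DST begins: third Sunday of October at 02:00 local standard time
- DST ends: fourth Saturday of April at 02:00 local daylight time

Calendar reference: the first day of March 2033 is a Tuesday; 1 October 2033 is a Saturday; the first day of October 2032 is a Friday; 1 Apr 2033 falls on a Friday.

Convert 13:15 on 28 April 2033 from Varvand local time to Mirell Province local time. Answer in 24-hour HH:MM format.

00:15

1 March 2033 is a Tuesday, so the first Monday is March 7 and the third is March 21.
1 October 2033 is a Saturday, so the first Sunday is October 2 and the third is October 16.
Daylight saving runs 21 March – 16 October; 28 April 2033 is inside that window, so Varvand is at UTC+03:00.
13:15 Varvand − 3h = 10:15 UTC.
1 October 2032 is a Friday, so the first Sunday is October 3 and the third is October 17.
1 April 2033 is a Friday, so the first Saturday is April 2 and the fourth is April 23.
At the standard offset (UTC−10:00), 10:15 UTC − 10h = 00:15 Mirell Province standard time.
Daylight saving runs 17 October 2032 – 23 April 2033; the standard-time date in Mirell Province, 28 April 2033, is outside that window, so Mirell Province is on standard time at UTC−10:00.
10:15 UTC − 10h = 00:15 Mirell Province.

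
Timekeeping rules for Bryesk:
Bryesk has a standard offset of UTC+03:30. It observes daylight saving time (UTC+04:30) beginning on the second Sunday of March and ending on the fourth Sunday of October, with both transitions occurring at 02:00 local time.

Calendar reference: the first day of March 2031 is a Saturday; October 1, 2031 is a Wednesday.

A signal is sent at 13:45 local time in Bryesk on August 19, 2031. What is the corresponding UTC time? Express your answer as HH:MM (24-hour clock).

09:15

1 March 2031 is a Saturday, so the first Sunday is March 2 and the second is March 9.
1 October 2031 is a Wednesday, so the first Sunday is October 5 and the fourth is October 26.
August 19, 2031 lies within the daylight-saving period (9 March – 26 October), so Bryesk is on daylight time, UTC+04:30.
13:45 local − 4h30m = 09:15 UTC.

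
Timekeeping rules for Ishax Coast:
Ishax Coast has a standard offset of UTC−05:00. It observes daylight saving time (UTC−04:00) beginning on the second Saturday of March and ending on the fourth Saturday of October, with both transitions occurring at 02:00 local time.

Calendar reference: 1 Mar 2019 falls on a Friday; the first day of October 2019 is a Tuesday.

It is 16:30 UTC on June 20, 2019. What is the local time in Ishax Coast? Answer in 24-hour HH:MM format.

12:30

1 March 2019 is a Friday, so the first Saturday is March 2 and the second is March 9.
1 October 2019 is a Tuesday, so the first Saturday is October 5 and the fourth is October 26.
At the standard offset (UTC−05:00), 16:30 UTC − 5h = 11:30 Ishax Coast standard time.
The standard-time date in Ishax Coast, June 20, 2019, falls between 9 March and 26 October, so daylight saving is in effect and Ishax Coast is at UTC−04:00.
16:30 UTC − 4h = 12:30 local.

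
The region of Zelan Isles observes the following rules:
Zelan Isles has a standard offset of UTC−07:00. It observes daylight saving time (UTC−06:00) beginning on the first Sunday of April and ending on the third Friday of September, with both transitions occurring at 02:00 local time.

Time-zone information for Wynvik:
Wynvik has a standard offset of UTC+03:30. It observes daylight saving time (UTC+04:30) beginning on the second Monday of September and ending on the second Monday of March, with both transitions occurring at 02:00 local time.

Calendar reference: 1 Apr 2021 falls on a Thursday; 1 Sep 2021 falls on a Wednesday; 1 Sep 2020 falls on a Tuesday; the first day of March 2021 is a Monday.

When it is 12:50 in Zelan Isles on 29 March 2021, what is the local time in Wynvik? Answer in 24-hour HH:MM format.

1 April 2021 is a Thursday, so the first Sunday is April 4.
1 September 2021 is a Wednesday, so the first Friday is September 3 and the third is September 17.
29 March 2021 is outside the daylight-saving period (4 April – 17 September), so Zelan Isles is on standard time, UTC−07:00.
12:50 Zelan Isles + 7h = 19:50 UTC.
1 September 2020 is a Tuesday, so the first Monday is September 7 and the second is September 14.
1 March 2021 is a Monday, so the first Monday is March 1 and the second is March 8.
At the standard offset (UTC+03:30), 19:50 UTC + 3h30m = 23:20 Wynvik standard time.
The standard-time date in Wynvik, 29 March 2021, is outside the daylight-saving period (14 September 2020 – 8 March 2021), so Wynvik is on standard time, UTC+03:30.
19:50 UTC + 3h30m = 23:20 Wynvik.

23:20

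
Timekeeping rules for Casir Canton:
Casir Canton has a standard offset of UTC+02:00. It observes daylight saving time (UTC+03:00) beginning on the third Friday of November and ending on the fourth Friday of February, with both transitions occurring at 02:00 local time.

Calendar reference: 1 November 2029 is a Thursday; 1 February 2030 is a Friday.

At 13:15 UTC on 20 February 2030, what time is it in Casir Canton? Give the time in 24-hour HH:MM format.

1 November 2029 is a Thursday, so the first Friday is November 2 and the third is November 16.
1 February 2030 is a Friday, so the first Friday is February 1 and the fourth is February 22.
At the standard offset (UTC+02:00), 13:15 UTC + 2h = 15:15 Casir Canton standard time.
The standard-time date in Casir Canton, 20 February 2030, falls between 16 November 2029 and 22 February 2030, so daylight saving is in effect and Casir Canton is at UTC+03:00.
13:15 UTC + 3h = 16:15 local.

16:15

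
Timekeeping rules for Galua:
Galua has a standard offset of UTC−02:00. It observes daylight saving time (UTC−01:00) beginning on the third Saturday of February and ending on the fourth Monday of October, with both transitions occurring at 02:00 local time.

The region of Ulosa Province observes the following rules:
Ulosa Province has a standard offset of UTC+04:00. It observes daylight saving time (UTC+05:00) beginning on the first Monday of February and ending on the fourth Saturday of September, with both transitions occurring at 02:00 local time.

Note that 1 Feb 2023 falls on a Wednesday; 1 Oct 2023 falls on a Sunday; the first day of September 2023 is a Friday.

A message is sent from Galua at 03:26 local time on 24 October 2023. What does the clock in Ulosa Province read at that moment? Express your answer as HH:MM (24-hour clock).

1 February 2023 is a Wednesday, so the first Saturday is February 4 and the third is February 18.
1 October 2023 is a Sunday, so the first Monday is October 2 and the fourth is October 23.
24 October 2023 does not fall between 18 February and 23 October, so daylight saving is not in effect and Galua is at UTC−02:00.
03:26 Galua + 2h = 05:26 UTC.
1 February 2023 is a Wednesday, so the first Monday is February 6.
1 September 2023 is a Friday, so the first Saturday is September 2 and the fourth is September 23.
At the standard offset (UTC+04:00), 05:26 UTC + 4h = 09:26 Ulosa Province standard time.
The standard-time date in Ulosa Province, 24 October 2023, does not fall between 6 February and 23 September, so daylight saving is not in effect and Ulosa Province is at UTC+04:00.
05:26 UTC + 4h = 09:26 Ulosa Province.

09:26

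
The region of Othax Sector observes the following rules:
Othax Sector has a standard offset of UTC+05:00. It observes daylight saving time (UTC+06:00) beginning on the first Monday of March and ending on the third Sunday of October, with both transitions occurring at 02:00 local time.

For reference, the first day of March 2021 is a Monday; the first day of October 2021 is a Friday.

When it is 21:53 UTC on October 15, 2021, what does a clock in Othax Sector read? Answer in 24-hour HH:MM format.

1 March 2021 is a Monday, so the first Monday is March 1.
1 October 2021 is a Friday, so the first Sunday is October 3 and the third is October 17.
At the standard offset (UTC+05:00), 21:53 UTC + 5h = 02:53 Othax Sector standard time (rolling into the next day, 16 October 2021).
Daylight saving runs 1 March – 17 October; the standard-time date in Othax Sector, October 16, 2021, is inside that window, so Othax Sector is at UTC+06:00.
21:53 UTC + 6h = 03:53 local (rolling into the next day, 16 October 2021).

03:53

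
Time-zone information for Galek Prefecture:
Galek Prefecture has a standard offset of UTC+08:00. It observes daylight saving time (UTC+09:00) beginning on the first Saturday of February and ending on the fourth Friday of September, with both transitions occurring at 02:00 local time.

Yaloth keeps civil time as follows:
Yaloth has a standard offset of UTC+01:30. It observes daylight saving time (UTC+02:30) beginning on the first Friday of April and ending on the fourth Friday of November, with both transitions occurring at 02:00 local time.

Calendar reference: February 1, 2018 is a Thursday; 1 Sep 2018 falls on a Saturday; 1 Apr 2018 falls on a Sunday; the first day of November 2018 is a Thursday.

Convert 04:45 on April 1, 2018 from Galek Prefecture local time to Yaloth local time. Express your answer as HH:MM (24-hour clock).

21:15

1 February 2018 is a Thursday, so the first Saturday is February 3.
1 September 2018 is a Saturday, so the first Friday is September 7 and the fourth is September 28.
April 1, 2018 lies within the daylight-saving period (3 February – 28 September), so Galek Prefecture is on daylight time, UTC+09:00.
04:45 Galek Prefecture − 9h = 19:45 UTC (rolling into the previous day, 31 March 2018).
1 April 2018 is a Sunday, so the first Friday is April 6.
1 November 2018 is a Thursday, so the first Friday is November 2 and the fourth is November 23.
At the standard offset (UTC+01:30), 19:45 UTC + 1h30m = 21:15 Yaloth standard time.
The standard-time date in Yaloth, March 31, 2018, is outside the daylight-saving period (6 April – 23 November), so Yaloth is on standard time, UTC+01:30.
19:45 UTC + 1h30m = 21:15 Yaloth.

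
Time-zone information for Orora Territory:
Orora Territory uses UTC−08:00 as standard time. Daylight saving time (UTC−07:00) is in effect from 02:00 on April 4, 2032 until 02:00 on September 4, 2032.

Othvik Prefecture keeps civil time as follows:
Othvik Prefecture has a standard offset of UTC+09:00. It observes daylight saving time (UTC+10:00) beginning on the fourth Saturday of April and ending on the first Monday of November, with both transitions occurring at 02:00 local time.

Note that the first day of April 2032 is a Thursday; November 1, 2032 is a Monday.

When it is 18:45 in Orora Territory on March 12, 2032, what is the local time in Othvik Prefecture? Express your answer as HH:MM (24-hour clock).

11:45

Daylight saving runs 4 April – 4 September; March 12, 2032 is outside that window, so Orora Territory is on standard time at UTC−08:00.
18:45 Orora Territory + 8h = 02:45 UTC (rolling into the next day, 13 March 2032).
1 April 2032 is a Thursday, so the first Saturday is April 3 and the fourth is April 24.
1 November 2032 is a Monday, so the first Monday is November 1.
At the standard offset (UTC+09:00), 02:45 UTC + 9h = 11:45 Othvik Prefecture standard time.
The standard-time date in Othvik Prefecture, March 13, 2032, is outside the daylight-saving period (24 April – 1 November), so Othvik Prefecture is on standard time, UTC+09:00.
02:45 UTC + 9h = 11:45 Othvik Prefecture.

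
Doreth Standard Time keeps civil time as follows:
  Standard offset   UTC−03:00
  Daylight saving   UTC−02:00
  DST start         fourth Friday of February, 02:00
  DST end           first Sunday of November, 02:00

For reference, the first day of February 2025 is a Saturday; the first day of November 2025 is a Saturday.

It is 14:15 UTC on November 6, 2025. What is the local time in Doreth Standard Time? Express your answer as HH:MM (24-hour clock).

1 February 2025 is a Saturday, so the first Friday is February 7 and the fourth is February 28.
1 November 2025 is a Saturday, so the first Sunday is November 2.
At the standard offset (UTC−03:00), 14:15 UTC − 3h = 11:15 Doreth Standard Time standard time.
Daylight saving runs 28 February – 2 November; the standard-time date in Doreth Standard Time, November 6, 2025, is outside that window, so Doreth Standard Time is on standard time at UTC−03:00.
14:15 UTC − 3h = 11:15 local.

11:15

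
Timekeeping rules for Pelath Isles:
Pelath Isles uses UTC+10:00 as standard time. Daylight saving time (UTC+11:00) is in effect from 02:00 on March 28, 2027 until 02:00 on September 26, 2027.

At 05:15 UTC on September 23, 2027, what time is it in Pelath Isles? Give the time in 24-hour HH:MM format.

16:15

At the standard offset (UTC+10:00), 05:15 UTC + 10h = 15:15 Pelath Isles standard time.
The standard-time date in Pelath Isles, September 23, 2027, falls between 28 March and 26 September, so daylight saving is in effect and Pelath Isles is at UTC+11:00.
05:15 UTC + 11h = 16:15 local.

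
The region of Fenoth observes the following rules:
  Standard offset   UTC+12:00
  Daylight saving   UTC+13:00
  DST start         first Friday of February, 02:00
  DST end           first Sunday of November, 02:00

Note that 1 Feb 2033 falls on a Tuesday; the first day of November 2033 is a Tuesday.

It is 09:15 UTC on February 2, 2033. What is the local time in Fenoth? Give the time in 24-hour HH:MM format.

1 February 2033 is a Tuesday, so the first Friday is February 4.
1 November 2033 is a Tuesday, so the first Sunday is November 6.
At the standard offset (UTC+12:00), 09:15 UTC + 12h = 21:15 Fenoth standard time.
Daylight saving runs 4 February – 6 November; the standard-time date in Fenoth, February 2, 2033, is outside that window, so Fenoth is on standard time at UTC+12:00.
09:15 UTC + 12h = 21:15 local.

21:15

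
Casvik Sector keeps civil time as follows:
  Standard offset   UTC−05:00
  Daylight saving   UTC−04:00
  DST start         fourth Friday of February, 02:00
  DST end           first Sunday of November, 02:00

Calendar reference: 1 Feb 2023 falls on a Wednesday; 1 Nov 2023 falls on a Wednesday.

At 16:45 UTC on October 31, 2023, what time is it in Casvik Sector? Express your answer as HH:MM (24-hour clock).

12:45

1 February 2023 is a Wednesday, so the first Friday is February 3 and the fourth is February 24.
1 November 2023 is a Wednesday, so the first Sunday is November 5.
At the standard offset (UTC−05:00), 16:45 UTC − 5h = 11:45 Casvik Sector standard time.
The standard-time date in Casvik Sector, October 31, 2023, lies within the daylight-saving period (24 February – 5 November), so Casvik Sector is on daylight time, UTC−04:00.
16:45 UTC − 4h = 12:45 local.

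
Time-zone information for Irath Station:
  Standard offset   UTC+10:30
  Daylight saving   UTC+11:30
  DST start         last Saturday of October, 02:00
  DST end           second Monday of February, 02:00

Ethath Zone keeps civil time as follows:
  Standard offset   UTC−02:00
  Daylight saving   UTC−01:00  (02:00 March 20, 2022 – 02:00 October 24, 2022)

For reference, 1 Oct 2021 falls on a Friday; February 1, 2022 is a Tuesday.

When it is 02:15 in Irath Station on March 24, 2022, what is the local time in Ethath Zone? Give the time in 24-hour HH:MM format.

14:45

1 October 2021 is a Friday, so Saturdays fall on 2, 9, 16, 23, 30; the last is October 30.
1 February 2022 is a Tuesday, so the first Monday is February 7 and the second is February 14.
March 24, 2022 does not fall between 30 October 2021 and 14 February 2022, so daylight saving is not in effect and Irath Station is at UTC+10:30.
02:15 Irath Station − 10h30m = 15:45 UTC (rolling into the previous day, 23 March 2022).
At the standard offset (UTC−02:00), 15:45 UTC − 2h = 13:45 Ethath Zone standard time.
The standard-time date in Ethath Zone, March 23, 2022, lies within the daylight-saving period (20 March – 24 October), so Ethath Zone is on daylight time, UTC−01:00.
15:45 UTC − 1h = 14:45 Ethath Zone.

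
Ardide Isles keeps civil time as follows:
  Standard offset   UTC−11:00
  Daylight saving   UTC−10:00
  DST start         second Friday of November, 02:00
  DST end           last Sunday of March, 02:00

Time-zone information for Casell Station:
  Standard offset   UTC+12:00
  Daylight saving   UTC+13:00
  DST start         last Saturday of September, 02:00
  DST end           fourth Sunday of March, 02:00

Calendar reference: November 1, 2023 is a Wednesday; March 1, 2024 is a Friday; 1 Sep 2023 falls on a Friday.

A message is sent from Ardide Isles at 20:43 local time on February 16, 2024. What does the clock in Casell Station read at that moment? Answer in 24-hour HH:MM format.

19:43

1 November 2023 is a Wednesday, so the first Friday is November 3 and the second is November 10.
1 March 2024 is a Friday, so Sundays fall on 3, 10, 17, 24, 31; the last is March 31.
February 16, 2024 falls between 10 November 2023 and 31 March 2024, so daylight saving is in effect and Ardide Isles is at UTC−10:00.
20:43 Ardide Isles + 10h = 06:43 UTC (rolling into the next day, 17 February 2024).
1 September 2023 is a Friday, so Saturdays fall on 2, 9, 16, 23, 30; the last is September 30.
1 March 2024 is a Friday, so the first Sunday is March 3 and the fourth is March 24.
At the standard offset (UTC+12:00), 06:43 UTC + 12h = 18:43 Casell Station standard time.
The standard-time date in Casell Station, February 17, 2024, lies within the daylight-saving period (30 September 2023 – 24 March 2024), so Casell Station is on daylight time, UTC+13:00.
06:43 UTC + 13h = 19:43 Casell Station.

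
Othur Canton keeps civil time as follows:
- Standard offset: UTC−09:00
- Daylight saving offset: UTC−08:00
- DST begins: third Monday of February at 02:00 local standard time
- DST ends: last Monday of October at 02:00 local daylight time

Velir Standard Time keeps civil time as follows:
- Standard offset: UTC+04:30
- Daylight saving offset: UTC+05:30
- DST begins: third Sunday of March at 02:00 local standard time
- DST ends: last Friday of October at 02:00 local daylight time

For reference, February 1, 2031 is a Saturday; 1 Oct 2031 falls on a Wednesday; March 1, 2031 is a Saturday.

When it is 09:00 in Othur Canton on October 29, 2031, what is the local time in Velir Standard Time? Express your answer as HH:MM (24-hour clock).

23:30

1 February 2031 is a Saturday, so the first Monday is February 3 and the third is February 17.
1 October 2031 is a Wednesday, so Mondays fall on 6, 13, 20, 27; the last is October 27.
October 29, 2031 is outside the daylight-saving period (17 February – 27 October), so Othur Canton is on standard time, UTC−09:00.
09:00 Othur Canton + 9h = 18:00 UTC.
1 March 2031 is a Saturday, so the first Sunday is March 2 and the third is March 16.
1 October 2031 is a Wednesday, so Fridays fall on 3, 10, 17, 24, 31; the last is October 31.
At the standard offset (UTC+04:30), 18:00 UTC + 4h30m = 22:30 Velir Standard Time standard time.
The standard-time date in Velir Standard Time, October 29, 2031, falls between 16 March and 31 October, so daylight saving is in effect and Velir Standard Time is at UTC+05:30.
18:00 UTC + 5h30m = 23:30 Velir Standard Time.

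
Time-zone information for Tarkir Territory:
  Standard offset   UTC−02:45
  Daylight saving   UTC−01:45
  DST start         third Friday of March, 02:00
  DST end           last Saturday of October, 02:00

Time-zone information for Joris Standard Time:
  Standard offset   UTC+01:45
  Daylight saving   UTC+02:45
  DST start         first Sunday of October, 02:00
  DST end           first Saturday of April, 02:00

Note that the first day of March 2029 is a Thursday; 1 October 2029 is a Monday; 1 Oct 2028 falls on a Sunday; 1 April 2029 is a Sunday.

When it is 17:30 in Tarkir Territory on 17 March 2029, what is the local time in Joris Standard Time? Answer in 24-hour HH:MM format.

22:00

1 March 2029 is a Thursday, so the first Friday is March 2 and the third is March 16.
1 October 2029 is a Monday, so Saturdays fall on 6, 13, 20, 27; the last is October 27.
17 March 2029 lies within the daylight-saving period (16 March – 27 October), so Tarkir Territory is on daylight time, UTC−01:45.
17:30 Tarkir Territory + 1h45m = 19:15 UTC.
1 October 2028 is a Sunday, so the first Sunday is October 1.
1 April 2029 is a Sunday, so the first Saturday is April 7.
At the standard offset (UTC+01:45), 19:15 UTC + 1h45m = 21:00 Joris Standard Time standard time.
Daylight saving runs 1 October 2028 – 7 April 2029; the standard-time date in Joris Standard Time, 17 March 2029, is inside that window, so Joris Standard Time is at UTC+02:45.
19:15 UTC + 2h45m = 22:00 Joris Standard Time.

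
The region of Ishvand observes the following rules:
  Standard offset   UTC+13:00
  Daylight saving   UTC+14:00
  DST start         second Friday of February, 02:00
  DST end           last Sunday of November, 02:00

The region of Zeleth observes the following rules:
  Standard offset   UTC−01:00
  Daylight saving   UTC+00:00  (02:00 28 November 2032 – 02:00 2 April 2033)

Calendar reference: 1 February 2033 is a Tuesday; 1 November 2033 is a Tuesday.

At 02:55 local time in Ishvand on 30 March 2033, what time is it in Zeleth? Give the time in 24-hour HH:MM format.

12:55

1 February 2033 is a Tuesday, so the first Friday is February 4 and the second is February 11.
1 November 2033 is a Tuesday, so Sundays fall on 6, 13, 20, 27; the last is November 27.
30 March 2033 lies within the daylight-saving period (11 February – 27 November), so Ishvand is on daylight time, UTC+14:00.
02:55 Ishvand − 14h = 12:55 UTC (rolling into the previous day, 29 March 2033).
At the standard offset (UTC−01:00), 12:55 UTC − 1h = 11:55 Zeleth standard time.
The standard-time date in Zeleth, 29 March 2033, lies within the daylight-saving period (28 November 2032 – 2 April 2033), so Zeleth is on daylight time, UTC+00:00.
12:55 UTC + 0h = 12:55 Zeleth.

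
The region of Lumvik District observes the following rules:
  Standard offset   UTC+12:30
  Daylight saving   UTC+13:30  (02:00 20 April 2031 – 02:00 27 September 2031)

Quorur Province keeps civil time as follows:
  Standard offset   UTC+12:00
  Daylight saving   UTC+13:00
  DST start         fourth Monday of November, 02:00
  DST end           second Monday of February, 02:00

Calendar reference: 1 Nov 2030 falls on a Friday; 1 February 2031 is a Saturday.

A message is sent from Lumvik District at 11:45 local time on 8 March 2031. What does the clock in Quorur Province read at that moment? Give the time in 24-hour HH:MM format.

8 March 2031 does not fall between 20 April and 27 September, so daylight saving is not in effect and Lumvik District is at UTC+12:30.
11:45 Lumvik District − 12h30m = 23:15 UTC (rolling into the previous day, 7 March 2031).
1 November 2030 is a Friday, so the first Monday is November 4 and the fourth is November 25.
1 February 2031 is a Saturday, so the first Monday is February 3 and the second is February 10.
At the standard offset (UTC+12:00), 23:15 UTC + 12h = 11:15 Quorur Province standard time (rolling into the next day, 8 March 2031).
The standard-time date in Quorur Province, 8 March 2031, does not fall between 25 November 2030 and 10 February 2031, so daylight saving is not in effect and Quorur Province is at UTC+12:00.
23:15 UTC + 12h = 11:15 Quorur Province (rolling into the next day, 8 March 2031).

11:15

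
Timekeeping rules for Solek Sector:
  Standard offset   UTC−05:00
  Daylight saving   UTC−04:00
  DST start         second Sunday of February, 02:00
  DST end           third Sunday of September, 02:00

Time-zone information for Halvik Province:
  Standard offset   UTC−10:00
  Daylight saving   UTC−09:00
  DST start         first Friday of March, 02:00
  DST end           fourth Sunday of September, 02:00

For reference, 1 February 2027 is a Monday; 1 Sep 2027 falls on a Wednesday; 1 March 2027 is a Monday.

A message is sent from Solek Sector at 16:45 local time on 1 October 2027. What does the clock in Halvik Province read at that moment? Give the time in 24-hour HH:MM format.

1 February 2027 is a Monday, so the first Sunday is February 7 and the second is February 14.
1 September 2027 is a Wednesday, so the first Sunday is September 5 and the third is September 19.
1 October 2027 is outside the daylight-saving period (14 February – 19 September), so Solek Sector is on standard time, UTC−05:00.
16:45 Solek Sector + 5h = 21:45 UTC.
1 March 2027 is a Monday, so the first Friday is March 5.
1 September 2027 is a Wednesday, so the first Sunday is September 5 and the fourth is September 26.
At the standard offset (UTC−10:00), 21:45 UTC − 10h = 11:45 Halvik Province standard time.
The standard-time date in Halvik Province, 1 October 2027, does not fall between 5 March and 26 September, so daylight saving is not in effect and Halvik Province is at UTC−10:00.
21:45 UTC − 10h = 11:45 Halvik Province.

11:45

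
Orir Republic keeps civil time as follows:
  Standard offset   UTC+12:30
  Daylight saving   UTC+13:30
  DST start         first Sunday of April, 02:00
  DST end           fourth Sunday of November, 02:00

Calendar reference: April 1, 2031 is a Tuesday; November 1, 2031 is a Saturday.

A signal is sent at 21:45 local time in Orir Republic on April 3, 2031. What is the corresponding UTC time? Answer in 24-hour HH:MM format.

1 April 2031 is a Tuesday, so the first Sunday is April 6.
1 November 2031 is a Saturday, so the first Sunday is November 2 and the fourth is November 23.
Daylight saving runs 6 April – 23 November; April 3, 2031 is outside that window, so Orir Republic is on standard time at UTC+12:30.
21:45 local − 12h30m = 09:15 UTC.

09:15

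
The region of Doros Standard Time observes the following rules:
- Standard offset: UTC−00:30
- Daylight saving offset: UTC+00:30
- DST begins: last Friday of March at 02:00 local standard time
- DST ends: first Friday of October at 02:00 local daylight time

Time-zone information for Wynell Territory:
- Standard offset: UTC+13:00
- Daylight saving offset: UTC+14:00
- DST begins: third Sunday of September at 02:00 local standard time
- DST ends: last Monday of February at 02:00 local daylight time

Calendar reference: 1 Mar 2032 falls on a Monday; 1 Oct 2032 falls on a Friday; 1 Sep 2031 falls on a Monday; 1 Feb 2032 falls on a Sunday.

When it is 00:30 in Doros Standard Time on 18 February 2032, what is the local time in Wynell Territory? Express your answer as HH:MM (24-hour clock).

15:00

1 March 2032 is a Monday, so Fridays fall on 5, 12, 19, 26; the last is March 26.
1 October 2032 is a Friday, so the first Friday is October 1.
18 February 2032 does not fall between 26 March and 1 October, so daylight saving is not in effect and Doros Standard Time is at UTC−00:30.
00:30 Doros Standard Time + 0h30m = 01:00 UTC.
1 September 2031 is a Monday, so the first Sunday is September 7 and the third is September 21.
1 February 2032 is a Sunday, so Mondays fall on 2, 9, 16, 23; the last is February 23.
At the standard offset (UTC+13:00), 01:00 UTC + 13h = 14:00 Wynell Territory standard time.
The standard-time date in Wynell Territory, 18 February 2032, falls between 21 September 2031 and 23 February 2032, so daylight saving is in effect and Wynell Territory is at UTC+14:00.
01:00 UTC + 14h = 15:00 Wynell Territory.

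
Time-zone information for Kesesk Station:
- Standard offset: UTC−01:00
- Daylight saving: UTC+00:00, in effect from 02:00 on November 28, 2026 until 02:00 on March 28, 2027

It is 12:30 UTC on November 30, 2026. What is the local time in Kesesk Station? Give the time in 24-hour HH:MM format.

12:30

At the standard offset (UTC−01:00), 12:30 UTC − 1h = 11:30 Kesesk Station standard time.
The standard-time date in Kesesk Station, November 30, 2026, lies within the daylight-saving period (28 November 2026 – 28 March 2027), so Kesesk Station is on daylight time, UTC+00:00.
12:30 UTC + 0h = 12:30 local.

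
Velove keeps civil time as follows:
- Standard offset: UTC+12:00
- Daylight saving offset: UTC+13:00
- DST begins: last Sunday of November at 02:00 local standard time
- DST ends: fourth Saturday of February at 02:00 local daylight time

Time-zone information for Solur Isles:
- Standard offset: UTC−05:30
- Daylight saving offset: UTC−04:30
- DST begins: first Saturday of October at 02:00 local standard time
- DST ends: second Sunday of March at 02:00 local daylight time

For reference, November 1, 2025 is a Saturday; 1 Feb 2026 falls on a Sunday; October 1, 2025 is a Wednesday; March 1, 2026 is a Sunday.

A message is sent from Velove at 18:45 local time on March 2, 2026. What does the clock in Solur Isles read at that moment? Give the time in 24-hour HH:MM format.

02:15

1 November 2025 is a Saturday, so Sundays fall on 2, 9, 16, 23, 30; the last is November 30.
1 February 2026 is a Sunday, so the first Saturday is February 7 and the fourth is February 28.
March 2, 2026 does not fall between 30 November 2025 and 28 February 2026, so daylight saving is not in effect and Velove is at UTC+12:00.
18:45 Velove − 12h = 06:45 UTC.
1 October 2025 is a Wednesday, so the first Saturday is October 4.
1 March 2026 is a Sunday, so the first Sunday is March 1 and the second is March 8.
At the standard offset (UTC−05:30), 06:45 UTC − 5h30m = 01:15 Solur Isles standard time.
The standard-time date in Solur Isles, March 2, 2026, falls between 4 October 2025 and 8 March 2026, so daylight saving is in effect and Solur Isles is at UTC−04:30.
06:45 UTC − 4h30m = 02:15 Solur Isles.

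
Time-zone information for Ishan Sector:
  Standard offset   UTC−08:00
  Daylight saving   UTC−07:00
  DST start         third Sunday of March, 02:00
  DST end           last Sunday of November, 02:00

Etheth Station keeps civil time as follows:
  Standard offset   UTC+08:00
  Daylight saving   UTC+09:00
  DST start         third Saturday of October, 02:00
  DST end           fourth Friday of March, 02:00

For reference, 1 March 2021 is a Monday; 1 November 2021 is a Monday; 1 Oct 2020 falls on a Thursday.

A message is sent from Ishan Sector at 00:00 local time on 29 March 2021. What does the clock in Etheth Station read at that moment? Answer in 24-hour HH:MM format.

1 March 2021 is a Monday, so the first Sunday is March 7 and the third is March 21.
1 November 2021 is a Monday, so Sundays fall on 7, 14, 21, 28; the last is November 28.
29 March 2021 falls between 21 March and 28 November, so daylight saving is in effect and Ishan Sector is at UTC−07:00.
00:00 Ishan Sector + 7h = 07:00 UTC.
1 October 2020 is a Thursday, so the first Saturday is October 3 and the third is October 17.
1 March 2021 is a Monday, so the first Friday is March 5 and the fourth is March 26.
At the standard offset (UTC+08:00), 07:00 UTC + 8h = 15:00 Etheth Station standard time.
The standard-time date in Etheth Station, 29 March 2021, does not fall between 17 October 2020 and 26 March 2021, so daylight saving is not in effect and Etheth Station is at UTC+08:00.
07:00 UTC + 8h = 15:00 Etheth Station.

15:00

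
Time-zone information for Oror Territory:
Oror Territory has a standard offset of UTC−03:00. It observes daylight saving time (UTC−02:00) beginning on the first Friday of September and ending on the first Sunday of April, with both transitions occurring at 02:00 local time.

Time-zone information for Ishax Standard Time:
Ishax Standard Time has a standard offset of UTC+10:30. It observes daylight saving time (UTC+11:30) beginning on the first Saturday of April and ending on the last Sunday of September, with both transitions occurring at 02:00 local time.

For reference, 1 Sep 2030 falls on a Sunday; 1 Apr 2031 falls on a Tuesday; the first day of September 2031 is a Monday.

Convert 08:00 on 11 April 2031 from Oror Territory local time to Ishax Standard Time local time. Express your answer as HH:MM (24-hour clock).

22:30

1 September 2030 is a Sunday, so the first Friday is September 6.
1 April 2031 is a Tuesday, so the first Sunday is April 6.
11 April 2031 is outside the daylight-saving period (6 September 2030 – 6 April 2031), so Oror Territory is on standard time, UTC−03:00.
08:00 Oror Territory + 3h = 11:00 UTC.
1 April 2031 is a Tuesday, so the first Saturday is April 5.
1 September 2031 is a Monday, so Sundays fall on 7, 14, 21, 28; the last is September 28.
At the standard offset (UTC+10:30), 11:00 UTC + 10h30m = 21:30 Ishax Standard Time standard time.
The standard-time date in Ishax Standard Time, 11 April 2031, falls between 5 April and 28 September, so daylight saving is in effect and Ishax Standard Time is at UTC+11:30.
11:00 UTC + 11h30m = 22:30 Ishax Standard Time.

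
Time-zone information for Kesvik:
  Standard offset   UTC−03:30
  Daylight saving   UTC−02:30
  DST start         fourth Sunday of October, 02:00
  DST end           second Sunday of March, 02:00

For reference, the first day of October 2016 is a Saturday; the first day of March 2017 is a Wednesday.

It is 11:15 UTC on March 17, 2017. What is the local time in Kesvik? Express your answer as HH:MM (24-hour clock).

07:45

1 October 2016 is a Saturday, so the first Sunday is October 2 and the fourth is October 23.
1 March 2017 is a Wednesday, so the first Sunday is March 5 and the second is March 12.
At the standard offset (UTC−03:30), 11:15 UTC − 3h30m = 07:45 Kesvik standard time.
The standard-time date in Kesvik, March 17, 2017, is outside the daylight-saving period (23 October 2016 – 12 March 2017), so Kesvik is on standard time, UTC−03:30.
11:15 UTC − 3h30m = 07:45 local.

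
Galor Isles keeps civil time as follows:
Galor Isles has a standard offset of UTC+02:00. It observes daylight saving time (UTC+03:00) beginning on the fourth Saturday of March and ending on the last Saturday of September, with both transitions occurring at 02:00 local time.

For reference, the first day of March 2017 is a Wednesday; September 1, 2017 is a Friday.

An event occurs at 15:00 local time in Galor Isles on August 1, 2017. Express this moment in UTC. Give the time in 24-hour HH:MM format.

12:00

1 March 2017 is a Wednesday, so the first Saturday is March 4 and the fourth is March 25.
1 September 2017 is a Friday, so Saturdays fall on 2, 9, 16, 23, 30; the last is September 30.
August 1, 2017 falls between 25 March and 30 September, so daylight saving is in effect and Galor Isles is at UTC+03:00.
15:00 local − 3h = 12:00 UTC.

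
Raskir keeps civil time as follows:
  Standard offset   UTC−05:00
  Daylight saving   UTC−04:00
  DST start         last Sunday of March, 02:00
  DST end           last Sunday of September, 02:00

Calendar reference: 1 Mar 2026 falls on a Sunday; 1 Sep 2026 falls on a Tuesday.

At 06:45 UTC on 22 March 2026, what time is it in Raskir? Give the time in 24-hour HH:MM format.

01:45

1 March 2026 is a Sunday, so Sundays fall on 1, 8, 15, 22, 29; the last is March 29.
1 September 2026 is a Tuesday, so Sundays fall on 6, 13, 20, 27; the last is September 27.
At the standard offset (UTC−05:00), 06:45 UTC − 5h = 01:45 Raskir standard time.
The standard-time date in Raskir, 22 March 2026, is outside the daylight-saving period (29 March – 27 September), so Raskir is on standard time, UTC−05:00.
06:45 UTC − 5h = 01:45 local.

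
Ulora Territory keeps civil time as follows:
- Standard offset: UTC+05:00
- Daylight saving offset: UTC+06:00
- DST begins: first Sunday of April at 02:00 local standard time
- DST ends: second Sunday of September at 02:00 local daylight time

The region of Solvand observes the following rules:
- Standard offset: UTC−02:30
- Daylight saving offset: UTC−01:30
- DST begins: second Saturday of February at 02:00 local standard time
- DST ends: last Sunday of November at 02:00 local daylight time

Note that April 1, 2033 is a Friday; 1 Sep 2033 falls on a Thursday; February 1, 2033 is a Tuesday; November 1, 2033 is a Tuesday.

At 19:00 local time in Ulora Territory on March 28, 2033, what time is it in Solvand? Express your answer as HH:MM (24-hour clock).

12:30

1 April 2033 is a Friday, so the first Sunday is April 3.
1 September 2033 is a Thursday, so the first Sunday is September 4 and the second is September 11.
Daylight saving runs 3 April – 11 September; March 28, 2033 is outside that window, so Ulora Territory is on standard time at UTC+05:00.
19:00 Ulora Territory − 5h = 14:00 UTC.
1 February 2033 is a Tuesday, so the first Saturday is February 5 and the second is February 12.
1 November 2033 is a Tuesday, so Sundays fall on 6, 13, 20, 27; the last is November 27.
At the standard offset (UTC−02:30), 14:00 UTC − 2h30m = 11:30 Solvand standard time.
The standard-time date in Solvand, March 28, 2033, lies within the daylight-saving period (12 February – 27 November), so Solvand is on daylight time, UTC−01:30.
14:00 UTC − 1h30m = 12:30 Solvand.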